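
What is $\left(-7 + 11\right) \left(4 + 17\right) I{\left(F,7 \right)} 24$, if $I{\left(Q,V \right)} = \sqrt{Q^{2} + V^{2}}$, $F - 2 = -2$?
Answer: $14112$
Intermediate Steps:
$F = 0$ ($F = 2 - 2 = 0$)
$\left(-7 + 11\right) \left(4 + 17\right) I{\left(F,7 \right)} 24 = \left(-7 + 11\right) \left(4 + 17\right) \sqrt{0^{2} + 7^{2}} \cdot 24 = 4 \cdot 21 \sqrt{0 + 49} \cdot 24 = 84 \sqrt{49} \cdot 24 = 84 \cdot 7 \cdot 24 = 588 \cdot 24 = 14112$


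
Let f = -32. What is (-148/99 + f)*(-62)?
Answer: 205592/99 ≈ 2076.7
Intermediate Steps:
(-148/99 + f)*(-62) = (-148/99 - 32)*(-62) = -3316/99*(-62) = 205592/99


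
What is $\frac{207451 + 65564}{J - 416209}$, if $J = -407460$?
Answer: $- \frac{273015}{823669} \approx -0.33146$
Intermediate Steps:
$\frac{207451 + 65564}{J - 416209} = \frac{207451 + 65564}{-407460 - 416209} = \frac{273015}{-823669} = 273015 \left(- \frac{1}{823669}\right) = - \frac{273015}{823669}$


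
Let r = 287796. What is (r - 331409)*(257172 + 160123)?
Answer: -18199486835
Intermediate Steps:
(r - 331409)*(257172 + 160123) = (287796 - 331409)*(257172 + 160123) = -43613*417295 = -18199486835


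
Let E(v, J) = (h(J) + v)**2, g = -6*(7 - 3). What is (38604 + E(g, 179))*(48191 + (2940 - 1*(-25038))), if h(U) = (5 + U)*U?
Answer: 82509181728812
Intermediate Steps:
g = -24 (g = -6*4 = -24)
h(U) = U*(5 + U)
E(v, J) = (v + J*(5 + J))**2 (E(v, J) = (J*(5 + J) + v)**2 = (v + J*(5 + J))**2)
(38604 + E(g, 179))*(48191 + (2940 - 1*(-25038))) = (38604 + (-24 + 179*(5 + 179))**2)*(48191 + (2940 - 1*(-25038))) = (38604 + (-24 + 179*184)**2)*(48191 + (2940 + 25038)) = (38604 + (-24 + 32936)**2)*(48191 + 27978) = (38604 + 32912**2)*76169 = (38604 + 1083199744)*76169 = 1083238348*76169 = 82509181728812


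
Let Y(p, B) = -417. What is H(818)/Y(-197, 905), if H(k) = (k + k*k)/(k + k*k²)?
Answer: -273/93008375 ≈ -2.9352e-6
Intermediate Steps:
H(k) = (k + k²)/(k + k³)
H(818)/Y(-197, 905) = ((1 + 818)/(1 + 818²))/(-417) = (819/(1 + 669124))*(-1/417) = (819/669125)*(-1/417) = -273/93008375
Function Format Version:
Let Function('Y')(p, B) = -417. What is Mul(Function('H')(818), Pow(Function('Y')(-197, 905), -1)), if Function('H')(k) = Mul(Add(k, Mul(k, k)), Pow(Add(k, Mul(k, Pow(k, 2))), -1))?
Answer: Rational(-273, 93008375) ≈ -2.9352e-6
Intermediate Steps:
Function('H')(k) = Mul(Pow(Add(k, Pow(k, 3)), -1), Add(k, Pow(k, 2))) (Function('H')(k) = Mul(Add(k, Pow(k, 2)), Pow(Add(k, Pow(k, 3)), -1)) = Mul(Pow(Add(k, Pow(k, 3)), -1), Add(k, Pow(k, 2))))
Mul(Function('H')(818), Pow(Function('Y')(-197, 905), -1)) = Mul(Mul(Pow(Add(1, Pow(818, 2)), -1), Add(1, 818)), Pow(-417, -1)) = Mul(Mul(Pow(Add(1, 669124), -1), 819), Rational(-1, 417)) = Mul(Mul(Pow(669125, -1), 819), Rational(-1, 417)) = Mul(Mul(Rational(1, 669125), 819), Rational(-1, 417)) = Mul(Rational(819, 669125), Rational(-1, 417)) = Rational(-273, 93008375)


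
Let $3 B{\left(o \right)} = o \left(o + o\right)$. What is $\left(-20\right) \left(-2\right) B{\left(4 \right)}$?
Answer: $\frac{1280}{3} \approx 426.67$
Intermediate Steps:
$B{\left(o \right)} = \frac{2 o^{2}}{3}$ ($B{\left(o \right)} = \frac{o \left(o + o\right)}{3} = \frac{o 2 o}{3} = \frac{2 o^{2}}{3}$)
$\left(-20\right) \left(-2\right) B{\left(4 \right)} = \left(-20\right) \left(-2\right) \frac{2 \cdot 4^{2}}{3} = 40 \cdot \frac{2}{3} \cdot 16 = 40 \cdot \frac{32}{3} = \frac{1280}{3}$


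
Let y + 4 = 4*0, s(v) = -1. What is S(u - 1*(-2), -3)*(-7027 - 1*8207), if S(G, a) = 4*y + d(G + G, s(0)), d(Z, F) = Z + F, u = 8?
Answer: -45702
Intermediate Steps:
d(Z, F) = F + Z
y = -4 (y = -4 + 4*0 = -4 + 0 = -4)
S(G, a) = -17 + 2*G (S(G, a) = 4*(-4) + (-1 + (G + G)) = -16 + (-1 + 2*G) = -17 + 2*G)
S(u - 1*(-2), -3)*(-7027 - 1*8207) = (-17 + 2*(8 - 1*(-2)))*(-7027 - 1*8207) = (-17 + 2*(8 + 2))*(-7027 - 8207) = (-17 + 2*10)*(-15234) = (-17 + 20)*(-15234) = 3*(-15234) = -45702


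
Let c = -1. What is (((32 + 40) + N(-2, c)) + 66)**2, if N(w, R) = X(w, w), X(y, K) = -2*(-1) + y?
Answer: 19044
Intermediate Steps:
X(y, K) = 2 + y
N(w, R) = 2 + w
(((32 + 40) + N(-2, c)) + 66)**2 = (((32 + 40) + (2 - 2)) + 66)**2 = ((72 + 0) + 66)**2 = (72 + 66)**2 = 138**2 = 19044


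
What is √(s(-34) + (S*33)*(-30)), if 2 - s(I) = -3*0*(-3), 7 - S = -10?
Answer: 2*I*√4207 ≈ 129.72*I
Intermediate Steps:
S = 17 (S = 7 - 1*(-10) = 7 + 10 = 17)
s(I) = 2 (s(I) = 2 - (-3*0)*(-3) = 2 - 0*(-3) = 2 - 1*0 = 2 + 0 = 2)
√(s(-34) + (S*33)*(-30)) = √(2 + (17*33)*(-30)) = √(2 + 561*(-30)) = √(2 - 16830) = √(-16828) = 2*I*√4207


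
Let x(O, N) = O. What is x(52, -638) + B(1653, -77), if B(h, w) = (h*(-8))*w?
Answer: 1018300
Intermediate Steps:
B(h, w) = -8*h*w (B(h, w) = (-8*h)*w = -8*h*w)
x(52, -638) + B(1653, -77) = 52 - 8*1653*(-77) = 52 + 1018248 = 1018300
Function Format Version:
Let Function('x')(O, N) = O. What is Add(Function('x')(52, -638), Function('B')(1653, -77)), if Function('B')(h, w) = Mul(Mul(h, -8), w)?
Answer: 1018300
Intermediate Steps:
Function('B')(h, w) = Mul(-8, h, w) (Function('B')(h, w) = Mul(Mul(-8, h), w) = Mul(-8, h, w))
Add(Function('x')(52, -638), Function('B')(1653, -77)) = Add(52, Mul(-8, 1653, -77)) = Add(52, 1018248) = 1018300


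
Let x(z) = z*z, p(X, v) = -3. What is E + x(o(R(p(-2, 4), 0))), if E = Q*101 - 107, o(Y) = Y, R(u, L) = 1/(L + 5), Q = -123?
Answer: -313249/25 ≈ -12530.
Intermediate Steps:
R(u, L) = 1/(5 + L)
x(z) = z²
E = -12530 (E = -123*101 - 107 = -12423 - 107 = -12530)
E + x(o(R(p(-2, 4), 0))) = -12530 + (1/(5 + 0))² = -12530 + (1/5)² = -12530 + (⅕)² = -12530 + 1/25 = -313249/25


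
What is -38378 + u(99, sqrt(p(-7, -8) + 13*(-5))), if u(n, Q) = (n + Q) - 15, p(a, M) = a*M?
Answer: -38294 + 3*I ≈ -38294.0 + 3.0*I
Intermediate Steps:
p(a, M) = M*a
u(n, Q) = -15 + Q + n (u(n, Q) = (Q + n) - 15 = -15 + Q + n)
-38378 + u(99, sqrt(p(-7, -8) + 13*(-5))) = -38378 + (-15 + sqrt(-8*(-7) + 13*(-5)) + 99) = -38378 + (-15 + sqrt(56 - 65) + 99) = -38378 + (-15 + sqrt(-9) + 99) = -38378 + (-15 + 3*I + 99) = -38378 + (84 + 3*I) = -38294 + 3*I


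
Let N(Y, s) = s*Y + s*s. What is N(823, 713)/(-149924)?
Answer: -273792/37481 ≈ -7.3048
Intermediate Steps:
N(Y, s) = s² + Y*s (N(Y, s) = Y*s + s² = s² + Y*s)
N(823, 713)/(-149924) = (713*(823 + 713))/(-149924) = (713*1536)*(-1/149924) = 1095168*(-1/149924) = -273792/37481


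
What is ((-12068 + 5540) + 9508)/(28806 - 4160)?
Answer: 1490/12323 ≈ 0.12091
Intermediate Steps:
((-12068 + 5540) + 9508)/(28806 - 4160) = (-6528 + 9508)/24646 = 2980*(1/24646) = 1490/12323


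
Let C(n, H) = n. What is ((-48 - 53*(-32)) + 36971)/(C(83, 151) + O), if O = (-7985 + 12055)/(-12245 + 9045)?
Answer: 12358080/26153 ≈ 472.53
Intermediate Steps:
O = -407/320 (O = 4070/(-3200) = 4070*(-1/3200) = -407/320 ≈ -1.2719)
((-48 - 53*(-32)) + 36971)/(C(83, 151) + O) = ((-48 - 53*(-32)) + 36971)/(83 - 407/320) = ((-48 + 1696) + 36971)/(26153/320) = (1648 + 36971)*(320/26153) = 38619*(320/26153) = 12358080/26153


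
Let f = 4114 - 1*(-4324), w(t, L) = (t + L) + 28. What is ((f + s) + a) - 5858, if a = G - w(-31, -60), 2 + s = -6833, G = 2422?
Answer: -1770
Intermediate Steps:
s = -6835 (s = -2 - 6833 = -6835)
w(t, L) = 28 + L + t (w(t, L) = (L + t) + 28 = 28 + L + t)
f = 8438 (f = 4114 + 4324 = 8438)
a = 2485 (a = 2422 - (28 - 60 - 31) = 2422 - 1*(-63) = 2422 + 63 = 2485)
((f + s) + a) - 5858 = ((8438 - 6835) + 2485) - 5858 = (1603 + 2485) - 5858 = 4088 - 5858 = -1770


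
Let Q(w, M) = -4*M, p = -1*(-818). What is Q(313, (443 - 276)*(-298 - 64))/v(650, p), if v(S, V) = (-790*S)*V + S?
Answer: -120908/210021175 ≈ -0.00057569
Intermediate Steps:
p = 818
v(S, V) = S - 790*S*V (v(S, V) = -790*S*V + S = S - 790*S*V)
Q(313, (443 - 276)*(-298 - 64))/v(650, p) = (-4*(443 - 276)*(-298 - 64))/((650*(1 - 790*818))) = (-668*(-362))/((650*(1 - 646220))) = (-4*(-60454))/((650*(-646219))) = 241816/(-420042350) = 241816*(-1/420042350) = -120908/210021175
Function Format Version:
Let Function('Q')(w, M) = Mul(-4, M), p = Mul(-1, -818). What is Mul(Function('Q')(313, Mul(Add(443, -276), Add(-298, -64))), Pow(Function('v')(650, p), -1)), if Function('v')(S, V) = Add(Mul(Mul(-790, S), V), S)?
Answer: Rational(-120908, 210021175) ≈ -0.00057569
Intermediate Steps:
p = 818
Function('v')(S, V) = Add(S, Mul(-790, S, V)) (Function('v')(S, V) = Add(Mul(-790, S, V), S) = Add(S, Mul(-790, S, V)))
Mul(Function('Q')(313, Mul(Add(443, -276), Add(-298, -64))), Pow(Function('v')(650, p), -1)) = Mul(Mul(-4, Mul(Add(443, -276), Add(-298, -64))), Pow(Mul(650, Add(1, Mul(-790, 818))), -1)) = Mul(Mul(-4, Mul(167, -362)), Pow(Mul(650, Add(1, -646220)), -1)) = Mul(Mul(-4, -60454), Pow(Mul(650, -646219), -1)) = Mul(241816, Pow(-420042350, -1)) = Mul(241816, Rational(-1, 420042350)) = Rational(-120908, 210021175)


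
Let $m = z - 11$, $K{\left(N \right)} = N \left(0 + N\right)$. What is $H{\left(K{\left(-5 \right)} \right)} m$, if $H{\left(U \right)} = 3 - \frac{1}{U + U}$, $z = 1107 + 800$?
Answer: $\frac{141252}{25} \approx 5650.1$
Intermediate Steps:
$z = 1907$
$K{\left(N \right)} = N^{2}$ ($K{\left(N \right)} = N N = N^{2}$)
$m = 1896$ ($m = 1907 - 11 = 1896$)
$H{\left(U \right)} = 3 - \frac{1}{2 U}$
$H{\left(K{\left(-5 \right)} \right)} m = \left(3 - \frac{1}{2 \left(-5\right)^{2}}\right) 1896 = \left(3 - \frac{1}{2 \cdot 25}\right) 1896 = \left(3 - \frac{1}{50}\right) 1896 = \frac{149}{50} \cdot 1896 = \frac{141252}{25}$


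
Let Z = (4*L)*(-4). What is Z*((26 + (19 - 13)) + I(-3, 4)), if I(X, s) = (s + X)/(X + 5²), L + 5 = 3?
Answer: 11280/11 ≈ 1025.5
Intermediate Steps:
L = -2 (L = -5 + 3 = -2)
Z = 32 (Z = (4*(-2))*(-4) = -8*(-4) = 32)
I(X, s) = (X + s)/(25 + X) (I(X, s) = (X + s)/(X + 25) = (X + s)/(25 + X))
Z*((26 + (19 - 13)) + I(-3, 4)) = 32*((26 + (19 - 13)) + (-3 + 4)/(25 - 3)) = 32*((26 + 6) + 1/22) = 32*(32 + (1/22)*1) = 32*(32 + 1/22) = 32*(705/22) = 11280/11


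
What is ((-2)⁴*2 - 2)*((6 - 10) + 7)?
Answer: 90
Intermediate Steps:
((-2)⁴*2 - 2)*((6 - 10) + 7) = (16*2 - 2)*(-4 + 7) = (32 - 2)*3 = 30*3 = 90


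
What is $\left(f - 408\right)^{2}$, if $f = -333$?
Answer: $549081$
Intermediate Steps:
$\left(f - 408\right)^{2} = \left(-333 - 408\right)^{2} = \left(-741\right)^{2} = 549081$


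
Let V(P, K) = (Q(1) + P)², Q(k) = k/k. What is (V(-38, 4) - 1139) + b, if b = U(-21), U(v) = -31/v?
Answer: 4861/21 ≈ 231.48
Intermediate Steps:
Q(k) = 1
b = 31/21 (b = -31/(-21) = -31*(-1/21) = 31/21 ≈ 1.4762)
V(P, K) = (1 + P)²
(V(-38, 4) - 1139) + b = ((1 - 38)² - 1139) + 31/21 = ((-37)² - 1139) + 31/21 = (1369 - 1139) + 31/21 = 230 + 31/21 = 4861/21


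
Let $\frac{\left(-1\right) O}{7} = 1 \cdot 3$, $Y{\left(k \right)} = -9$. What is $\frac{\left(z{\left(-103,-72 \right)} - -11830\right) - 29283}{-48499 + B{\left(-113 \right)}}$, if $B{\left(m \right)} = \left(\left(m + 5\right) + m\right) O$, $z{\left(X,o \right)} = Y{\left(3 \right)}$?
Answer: $\frac{8731}{21929} \approx 0.39815$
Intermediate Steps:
$z{\left(X,o \right)} = -9$
$O = -21$ ($O = - 7 \cdot 1 \cdot 3 = \left(-7\right) 3 = -21$)
$B{\left(m \right)} = -105 - 42 m$ ($B{\left(m \right)} = \left(\left(m + 5\right) + m\right) \left(-21\right) = \left(\left(5 + m\right) + m\right) \left(-21\right) = \left(5 + 2 m\right) \left(-21\right) = -105 - 42 m$)
$\frac{\left(z{\left(-103,-72 \right)} - -11830\right) - 29283}{-48499 + B{\left(-113 \right)}} = \frac{\left(-9 - -11830\right) - 29283}{-48499 - -4641} = \frac{\left(-9 + 11830\right) - 29283}{-48499 + \left(-105 + 4746\right)} = \frac{11821 - 29283}{-48499 + 4641} = - \frac{17462}{-43858} = \left(-17462\right) \left(- \frac{1}{43858}\right) = \frac{8731}{21929}$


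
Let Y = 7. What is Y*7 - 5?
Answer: 44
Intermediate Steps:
Y*7 - 5 = 7*7 - 5 = 49 - 5 = 44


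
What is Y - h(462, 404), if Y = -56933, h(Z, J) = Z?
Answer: -57395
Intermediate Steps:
Y - h(462, 404) = -56933 - 1*462 = -56933 - 462 = -57395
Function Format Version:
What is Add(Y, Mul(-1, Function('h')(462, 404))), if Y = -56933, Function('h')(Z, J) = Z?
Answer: -57395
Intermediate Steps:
Add(Y, Mul(-1, Function('h')(462, 404))) = Add(-56933, Mul(-1, 462)) = Add(-56933, -462) = -57395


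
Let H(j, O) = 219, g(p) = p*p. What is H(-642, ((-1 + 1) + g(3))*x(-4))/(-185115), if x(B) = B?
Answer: -73/61705 ≈ -0.0011830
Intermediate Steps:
g(p) = p**2
H(-642, ((-1 + 1) + g(3))*x(-4))/(-185115) = 219/(-185115) = 219*(-1/185115) = -73/61705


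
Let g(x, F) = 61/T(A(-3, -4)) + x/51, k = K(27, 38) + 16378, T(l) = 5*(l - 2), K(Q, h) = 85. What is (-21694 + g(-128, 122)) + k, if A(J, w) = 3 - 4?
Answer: -445194/85 ≈ -5237.6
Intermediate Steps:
A(J, w) = -1
T(l) = -10 + 5*l (T(l) = 5*(-2 + l) = -10 + 5*l)
k = 16463 (k = 85 + 16378 = 16463)
g(x, F) = -61/15 + x/51 (g(x, F) = 61/(-10 + 5*(-1)) + x/51 = 61/(-10 - 5) + x*(1/51) = 61/(-15) + x/51 = 61*(-1/15) + x/51 = -61/15 + x/51)
(-21694 + g(-128, 122)) + k = (-21694 + (-61/15 + (1/51)*(-128))) + 16463 = (-21694 + (-61/15 - 128/51)) + 16463 = (-21694 - 559/85) + 16463 = -1844549/85 + 16463 = -445194/85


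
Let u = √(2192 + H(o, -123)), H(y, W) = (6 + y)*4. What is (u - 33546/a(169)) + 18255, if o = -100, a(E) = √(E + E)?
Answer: 18255 + 2*√454 - 16773*√2/13 ≈ 16473.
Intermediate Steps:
a(E) = √2*√E (a(E) = √(2*E) = √2*√E)
H(y, W) = 24 + 4*y
u = 2*√454 (u = √(2192 + (24 + 4*(-100))) = √(2192 + (24 - 400)) = √(2192 - 376) = √1816 = 2*√454 ≈ 42.615)
(u - 33546/a(169)) + 18255 = (2*√454 - 33546*√2/26) + 18255 = (2*√454 - 16773*√2/13) + 18255 = 18255 + 2*√454 - 16773*√2/13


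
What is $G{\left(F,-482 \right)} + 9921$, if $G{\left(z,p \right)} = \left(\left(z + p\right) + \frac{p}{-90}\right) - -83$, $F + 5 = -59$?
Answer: $\frac{425851}{45} \approx 9463.4$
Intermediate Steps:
$F = -64$ ($F = -5 - 59 = -64$)
$G{\left(z,p \right)} = 83 + z + \frac{89 p}{90}$ ($G{\left(z,p \right)} = \left(\left(p + z\right) + p \left(- \frac{1}{90}\right)\right) + 83 = \left(\left(p + z\right) - \frac{p}{90}\right) + 83 = \left(z + \frac{89 p}{90}\right) + 83 = 83 + z + \frac{89 p}{90}$)
$G{\left(F,-482 \right)} + 9921 = \left(83 - 64 + \frac{89}{90} \left(-482\right)\right) + 9921 = \left(83 - 64 - \frac{21449}{45}\right) + 9921 = - \frac{20594}{45} + 9921 = \frac{425851}{45}$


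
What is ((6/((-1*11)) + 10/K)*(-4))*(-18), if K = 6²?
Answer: -212/11 ≈ -19.273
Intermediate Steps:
K = 36
((6/((-1*11)) + 10/K)*(-4))*(-18) = ((6/((-1*11)) + 10/36)*(-4))*(-18) = ((6/(-11) + 10*(1/36))*(-4))*(-18) = ((6*(-1/11) + 5/18)*(-4))*(-18) = ((-6/11 + 5/18)*(-4))*(-18) = -53/198*(-4)*(-18) = (106/99)*(-18) = -212/11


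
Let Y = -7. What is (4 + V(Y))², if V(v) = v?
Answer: 9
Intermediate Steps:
(4 + V(Y))² = (4 - 7)² = (-3)² = 9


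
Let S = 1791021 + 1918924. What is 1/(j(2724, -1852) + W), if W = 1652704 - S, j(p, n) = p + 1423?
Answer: -1/2053094 ≈ -4.8707e-7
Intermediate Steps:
S = 3709945
j(p, n) = 1423 + p
W = -2057241 (W = 1652704 - 1*3709945 = 1652704 - 3709945 = -2057241)
1/(j(2724, -1852) + W) = 1/((1423 + 2724) - 2057241) = 1/(4147 - 2057241) = 1/(-2053094) = -1/2053094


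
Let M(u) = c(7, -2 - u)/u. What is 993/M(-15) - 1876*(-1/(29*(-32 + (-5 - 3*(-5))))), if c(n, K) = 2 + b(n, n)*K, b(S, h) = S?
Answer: -1612913/9889 ≈ -163.10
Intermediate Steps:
c(n, K) = 2 + K*n (c(n, K) = 2 + n*K = 2 + K*n)
M(u) = (-12 - 7*u)/u (M(u) = (2 + (-2 - u)*7)/u = (2 + (-14 - 7*u))/u = (-12 - 7*u)/u)
993/M(-15) - 1876*(-1/(29*(-32 + (-5 - 3*(-5))))) = 993/(-7 - 12/(-15)) - 1876*(-1/(29*(-32 + (-5 - 3*(-5))))) = 993/(-7 - 12*(-1/15)) - 1876*(-1/(29*(-32 + (-5 + 15)))) = 993/(-7 + 4/5) - 1876*(-1/(29*(-32 + 10))) = 993/(-31/5) - 1876/((-22*(-29))) = 993*(-5/31) - 1876/638 = -4965/31 - 1876*1/638 = -4965/31 - 938/319 = -1612913/9889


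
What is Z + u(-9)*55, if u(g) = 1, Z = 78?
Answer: 133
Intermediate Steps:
Z + u(-9)*55 = 78 + 1*55 = 78 + 55 = 133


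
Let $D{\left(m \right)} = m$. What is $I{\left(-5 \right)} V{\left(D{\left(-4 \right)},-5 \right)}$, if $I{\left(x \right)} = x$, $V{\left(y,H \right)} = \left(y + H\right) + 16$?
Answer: $-35$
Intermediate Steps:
$V{\left(y,H \right)} = 16 + H + y$ ($V{\left(y,H \right)} = \left(H + y\right) + 16 = 16 + H + y$)
$I{\left(-5 \right)} V{\left(D{\left(-4 \right)},-5 \right)} = - 5 \left(16 - 5 - 4\right) = \left(-5\right) 7 = -35$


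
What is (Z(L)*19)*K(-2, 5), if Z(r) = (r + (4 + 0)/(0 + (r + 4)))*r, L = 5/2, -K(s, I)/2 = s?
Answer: 7695/13 ≈ 591.92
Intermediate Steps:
K(s, I) = -2*s
L = 5/2 (L = 5*(½) = 5/2 ≈ 2.5000)
Z(r) = r*(r + 4/(4 + r)) (Z(r) = (r + 4/(0 + (4 + r)))*r = (r + 4/(4 + r))*r = r*(r + 4/(4 + r)))
(Z(L)*19)*K(-2, 5) = ((5*(4 + (5/2)² + 4*(5/2))/(2*(4 + 5/2)))*19)*(-2*(-2)) = ((5*(4 + 25/4 + 10)/(2*(13/2)))*19)*4 = (((5/2)*(2/13)*(81/4))*19)*4 = ((405/52)*19)*4 = (7695/52)*4 = 7695/13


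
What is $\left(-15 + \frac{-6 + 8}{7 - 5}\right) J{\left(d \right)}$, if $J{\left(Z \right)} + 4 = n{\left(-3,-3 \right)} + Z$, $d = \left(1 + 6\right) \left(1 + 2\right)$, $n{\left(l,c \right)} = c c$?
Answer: $-364$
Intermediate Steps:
$n{\left(l,c \right)} = c^{2}$
$d = 21$ ($d = 7 \cdot 3 = 21$)
$J{\left(Z \right)} = 5 + Z$ ($J{\left(Z \right)} = -4 + \left(\left(-3\right)^{2} + Z\right) = -4 + \left(9 + Z\right) = 5 + Z$)
$\left(-15 + \frac{-6 + 8}{7 - 5}\right) J{\left(d \right)} = \left(-15 + \frac{-6 + 8}{7 - 5}\right) \left(5 + 21\right) = \left(-15 + \frac{2}{2}\right) 26 = \left(-15 + 2 \cdot \frac{1}{2}\right) 26 = \left(-15 + 1\right) 26 = \left(-14\right) 26 = -364$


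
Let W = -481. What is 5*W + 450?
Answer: -1955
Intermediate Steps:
5*W + 450 = 5*(-481) + 450 = -2405 + 450 = -1955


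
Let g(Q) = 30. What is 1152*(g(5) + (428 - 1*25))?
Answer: 498816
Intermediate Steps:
1152*(g(5) + (428 - 1*25)) = 1152*(30 + (428 - 1*25)) = 1152*(30 + (428 - 25)) = 1152*(30 + 403) = 1152*433 = 498816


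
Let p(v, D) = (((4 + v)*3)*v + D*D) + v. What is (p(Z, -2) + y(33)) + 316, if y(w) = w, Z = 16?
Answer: 1329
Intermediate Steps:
p(v, D) = v + D² + v*(12 + 3*v) (p(v, D) = ((12 + 3*v)*v + D²) + v = (v*(12 + 3*v) + D²) + v = (D² + v*(12 + 3*v)) + v = v + D² + v*(12 + 3*v))
(p(Z, -2) + y(33)) + 316 = (((-2)² + 3*16² + 13*16) + 33) + 316 = ((4 + 3*256 + 208) + 33) + 316 = ((4 + 768 + 208) + 33) + 316 = (980 + 33) + 316 = 1013 + 316 = 1329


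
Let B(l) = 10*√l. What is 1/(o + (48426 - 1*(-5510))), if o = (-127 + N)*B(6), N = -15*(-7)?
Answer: 3371/181800106 + 55*√6/727200424 ≈ 1.8728e-5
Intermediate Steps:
N = 105
o = -220*√6 (o = (-127 + 105)*(10*√6) = -220*√6 ≈ -538.89)
1/(o + (48426 - 1*(-5510))) = 1/(-220*√6 + (48426 - 1*(-5510))) = 1/(-220*√6 + (48426 + 5510)) = 1/(-220*√6 + 53936) = 1/(53936 - 220*√6)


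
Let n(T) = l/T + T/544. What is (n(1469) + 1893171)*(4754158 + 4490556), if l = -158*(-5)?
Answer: 6993180952446301789/399568 ≈ 1.7502e+13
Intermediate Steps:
l = 790
n(T) = 790/T + T/544
(n(1469) + 1893171)*(4754158 + 4490556) = ((790/1469 + (1/544)*1469) + 1893171)*(4754158 + 4490556) = ((790*(1/1469) + 1469/544) + 1893171)*9244714 = ((790/1469 + 1469/544) + 1893171)*9244714 = (2587721/799136 + 1893171)*9244714 = (1512903687977/799136)*9244714 = 6993180952446301789/399568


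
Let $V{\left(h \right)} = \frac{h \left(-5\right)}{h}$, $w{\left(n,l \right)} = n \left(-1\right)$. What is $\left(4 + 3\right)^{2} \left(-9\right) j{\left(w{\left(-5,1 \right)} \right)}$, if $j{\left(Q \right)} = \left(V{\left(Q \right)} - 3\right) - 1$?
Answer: $3969$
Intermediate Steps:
$w{\left(n,l \right)} = - n$
$V{\left(h \right)} = -5$ ($V{\left(h \right)} = \frac{\left(-5\right) h}{h} = -5$)
$j{\left(Q \right)} = -9$ ($j{\left(Q \right)} = \left(-5 - 3\right) - 1 = -8 - 1 = -9$)
$\left(4 + 3\right)^{2} \left(-9\right) j{\left(w{\left(-5,1 \right)} \right)} = \left(4 + 3\right)^{2} \left(-9\right) \left(-9\right) = 7^{2} \left(-9\right) \left(-9\right) = 49 \left(-9\right) \left(-9\right) = \left(-441\right) \left(-9\right) = 3969$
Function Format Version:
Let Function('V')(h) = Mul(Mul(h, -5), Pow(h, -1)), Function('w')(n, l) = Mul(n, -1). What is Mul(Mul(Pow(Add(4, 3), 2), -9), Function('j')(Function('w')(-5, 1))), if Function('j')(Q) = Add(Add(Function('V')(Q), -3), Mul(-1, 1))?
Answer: 3969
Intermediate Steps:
Function('w')(n, l) = Mul(-1, n)
Function('V')(h) = -5 (Function('V')(h) = Mul(Mul(-5, h), Pow(h, -1)) = -5)
Function('j')(Q) = -9 (Function('j')(Q) = Add(Add(-5, -3), Mul(-1, 1)) = Add(-8, -1) = -9)
Mul(Mul(Pow(Add(4, 3), 2), -9), Function('j')(Function('w')(-5, 1))) = Mul(Mul(Pow(Add(4, 3), 2), -9), -9) = Mul(Mul(Pow(7, 2), -9), -9) = Mul(Mul(49, -9), -9) = Mul(-441, -9) = 3969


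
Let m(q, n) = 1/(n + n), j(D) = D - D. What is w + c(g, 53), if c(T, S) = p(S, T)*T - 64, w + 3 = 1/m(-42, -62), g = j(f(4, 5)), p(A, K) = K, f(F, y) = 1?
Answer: -191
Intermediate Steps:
j(D) = 0
g = 0
m(q, n) = 1/(2*n)
w = -127 (w = -3 + 1/((½)/(-62)) = -3 + 1/((½)*(-1/62)) = -3 + 1/(-1/124) = -3 - 124 = -127)
c(T, S) = -64 + T² (c(T, S) = T*T - 64 = T² - 64 = -64 + T²)
w + c(g, 53) = -127 + (-64 + 0²) = -127 + (-64 + 0) = -127 - 64 = -191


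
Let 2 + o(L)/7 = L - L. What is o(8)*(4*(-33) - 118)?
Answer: 3500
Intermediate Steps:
o(L) = -14 (o(L) = -14 + 7*(L - L) = -14 + 7*0 = -14 + 0 = -14)
o(8)*(4*(-33) - 118) = -14*(4*(-33) - 118) = -14*(-132 - 118) = -14*(-250) = 3500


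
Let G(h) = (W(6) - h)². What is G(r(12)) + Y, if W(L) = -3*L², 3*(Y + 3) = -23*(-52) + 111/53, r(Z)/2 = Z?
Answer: 2833438/159 ≈ 17820.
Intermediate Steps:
r(Z) = 2*Z
Y = 63022/159 (Y = -3 + (-23*(-52) + 111/53)/3 = -3 + (1196 + 111*(1/53))/3 = -3 + (1196 + 111/53)/3 = -3 + (⅓)*(63499/53) = -3 + 63499/159 = 63022/159 ≈ 396.36)
G(h) = (-108 - h)² (G(h) = (-3*6² - h)² = (-3*36 - h)² = (-108 - h)²)
G(r(12)) + Y = (108 + 2*12)² + 63022/159 = (108 + 24)² + 63022/159 = 132² + 63022/159 = 17424 + 63022/159 = 2833438/159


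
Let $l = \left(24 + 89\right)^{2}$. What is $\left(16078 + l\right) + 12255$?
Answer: $41102$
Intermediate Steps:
$l = 12769$ ($l = 113^{2} = 12769$)
$\left(16078 + l\right) + 12255 = \left(16078 + 12769\right) + 12255 = 28847 + 12255 = 41102$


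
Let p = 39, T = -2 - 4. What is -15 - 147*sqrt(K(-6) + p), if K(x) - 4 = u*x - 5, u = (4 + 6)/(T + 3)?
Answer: -15 - 147*sqrt(58) ≈ -1134.5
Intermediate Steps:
T = -6
u = -10/3 (u = (4 + 6)/(-6 + 3) = 10/(-3) = 10*(-1/3) = -10/3 ≈ -3.3333)
K(x) = -1 - 10*x/3 (K(x) = 4 + (-10*x/3 - 5) = 4 + (-5 - 10*x/3) = -1 - 10*x/3)
-15 - 147*sqrt(K(-6) + p) = -15 - 147*sqrt((-1 - 10/3*(-6)) + 39) = -15 - 147*sqrt((-1 + 20) + 39) = -15 - 147*sqrt(19 + 39) = -15 - 147*sqrt(58)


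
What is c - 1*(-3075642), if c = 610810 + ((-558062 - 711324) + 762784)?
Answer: 3179850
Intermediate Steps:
c = 104208 (c = 610810 + (-1269386 + 762784) = 610810 - 506602 = 104208)
c - 1*(-3075642) = 104208 - 1*(-3075642) = 104208 + 3075642 = 3179850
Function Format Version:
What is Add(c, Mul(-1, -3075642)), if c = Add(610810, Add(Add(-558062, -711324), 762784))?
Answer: 3179850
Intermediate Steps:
c = 104208 (c = Add(610810, Add(-1269386, 762784)) = Add(610810, -506602) = 104208)
Add(c, Mul(-1, -3075642)) = Add(104208, Mul(-1, -3075642)) = Add(104208, 3075642) = 3179850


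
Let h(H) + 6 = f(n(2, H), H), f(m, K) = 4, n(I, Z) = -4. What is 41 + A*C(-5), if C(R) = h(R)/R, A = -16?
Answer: 173/5 ≈ 34.600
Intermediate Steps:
h(H) = -2 (h(H) = -6 + 4 = -2)
C(R) = -2/R
41 + A*C(-5) = 41 - (-32)/(-5) = 41 - (-32)*(-1)/5 = 41 - 16*⅖ = 41 - 32/5 = 173/5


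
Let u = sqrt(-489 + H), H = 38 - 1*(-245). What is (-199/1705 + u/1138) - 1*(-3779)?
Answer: 6442996/1705 + I*sqrt(206)/1138 ≈ 3778.9 + 0.012612*I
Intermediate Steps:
H = 283 (H = 38 + 245 = 283)
u = I*sqrt(206) (u = sqrt(-489 + 283) = sqrt(-206) = I*sqrt(206) ≈ 14.353*I)
(-199/1705 + u/1138) - 1*(-3779) = (-199/1705 + (I*sqrt(206))/1138) - 1*(-3779) = (-199*1/1705 + (I*sqrt(206))*(1/1138)) + 3779 = (-199/1705 + I*sqrt(206)/1138) + 3779 = 6442996/1705 + I*sqrt(206)/1138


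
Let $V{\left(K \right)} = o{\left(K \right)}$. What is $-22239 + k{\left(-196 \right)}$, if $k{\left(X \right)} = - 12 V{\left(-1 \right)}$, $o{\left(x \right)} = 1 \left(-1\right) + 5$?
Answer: $-22287$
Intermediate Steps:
$o{\left(x \right)} = 4$ ($o{\left(x \right)} = -1 + 5 = 4$)
$V{\left(K \right)} = 4$
$k{\left(X \right)} = -48$ ($k{\left(X \right)} = \left(-12\right) 4 = -48$)
$-22239 + k{\left(-196 \right)} = -22239 - 48 = -22287$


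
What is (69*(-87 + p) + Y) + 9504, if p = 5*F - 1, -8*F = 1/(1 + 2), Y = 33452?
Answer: 294957/8 ≈ 36870.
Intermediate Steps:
F = -1/24 (F = -1/(8*(1 + 2)) = -1/8/3 = -1/8*1/3 = -1/24 ≈ -0.041667)
p = -29/24 (p = 5*(-1/24) - 1 = -5/24 - 1 = -29/24 ≈ -1.2083)
(69*(-87 + p) + Y) + 9504 = (69*(-87 - 29/24) + 33452) + 9504 = (69*(-2117/24) + 33452) + 9504 = (-48691/8 + 33452) + 9504 = 218925/8 + 9504 = 294957/8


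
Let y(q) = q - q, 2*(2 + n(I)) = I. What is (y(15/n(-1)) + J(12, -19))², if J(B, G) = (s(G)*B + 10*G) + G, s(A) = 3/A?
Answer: 16056049/361 ≈ 44477.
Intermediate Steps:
n(I) = -2 + I/2
y(q) = 0
J(B, G) = 11*G + 3*B/G (J(B, G) = ((3/G)*B + 10*G) + G = (3*B/G + 10*G) + G = (10*G + 3*B/G) + G = 11*G + 3*B/G)
(y(15/n(-1)) + J(12, -19))² = (0 + (11*(-19) + 3*12/(-19)))² = (0 + (-209 + 3*12*(-1/19)))² = (0 + (-209 - 36/19))² = (0 - 4007/19)² = (-4007/19)² = 16056049/361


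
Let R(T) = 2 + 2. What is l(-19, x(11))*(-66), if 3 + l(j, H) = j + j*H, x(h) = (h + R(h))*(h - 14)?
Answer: -54978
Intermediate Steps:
R(T) = 4
x(h) = (-14 + h)*(4 + h) (x(h) = (h + 4)*(h - 14) = (4 + h)*(-14 + h) = (-14 + h)*(4 + h))
l(j, H) = -3 + j + H*j (l(j, H) = -3 + (j + j*H) = -3 + (j + H*j) = -3 + j + H*j)
l(-19, x(11))*(-66) = (-3 - 19 + (-56 + 11² - 10*11)*(-19))*(-66) = (-3 - 19 + (-56 + 121 - 110)*(-19))*(-66) = (-3 - 19 - 45*(-19))*(-66) = (-3 - 19 + 855)*(-66) = 833*(-66) = -54978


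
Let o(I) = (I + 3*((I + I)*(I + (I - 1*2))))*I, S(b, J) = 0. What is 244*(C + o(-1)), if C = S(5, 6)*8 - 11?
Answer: -8296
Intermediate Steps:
C = -11 (C = 0*8 - 11 = 0 - 11 = -11)
o(I) = I*(I + 6*I*(-2 + 2*I)) (o(I) = (I + 3*((2*I)*(I + (I - 2))))*I = (I + 3*((2*I)*(I + (-2 + I))))*I = (I + 3*((2*I)*(-2 + 2*I)))*I = (I + 3*(2*I*(-2 + 2*I)))*I = (I + 6*I*(-2 + 2*I))*I = I*(I + 6*I*(-2 + 2*I)))
244*(C + o(-1)) = 244*(-11 + (-1)²*(-11 + 12*(-1))) = 244*(-11 + 1*(-11 - 12)) = 244*(-11 + 1*(-23)) = 244*(-11 - 23) = 244*(-34) = -8296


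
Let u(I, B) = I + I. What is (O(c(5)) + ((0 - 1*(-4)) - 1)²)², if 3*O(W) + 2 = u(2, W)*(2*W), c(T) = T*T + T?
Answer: 70225/9 ≈ 7802.8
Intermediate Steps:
u(I, B) = 2*I
c(T) = T + T² (c(T) = T² + T = T + T²)
O(W) = -⅔ + 8*W/3 (O(W) = -⅔ + ((2*2)*(2*W))/3 = -⅔ + (4*(2*W))/3 = -⅔ + (8*W)/3 = -⅔ + 8*W/3)
(O(c(5)) + ((0 - 1*(-4)) - 1)²)² = ((-⅔ + 8*(5*(1 + 5))/3) + ((0 - 1*(-4)) - 1)²)² = ((-⅔ + 8*(5*6)/3) + ((0 + 4) - 1)²)² = ((-⅔ + (8/3)*30) + (4 - 1)²)² = ((-⅔ + 80) + 3²)² = (238/3 + 9)² = (265/3)² = 70225/9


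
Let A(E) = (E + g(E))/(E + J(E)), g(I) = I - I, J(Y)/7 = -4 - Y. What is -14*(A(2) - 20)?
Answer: 2807/10 ≈ 280.70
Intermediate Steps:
J(Y) = -28 - 7*Y (J(Y) = 7*(-4 - Y) = -28 - 7*Y)
g(I) = 0
A(E) = E/(-28 - 6*E) (A(E) = (E + 0)/(E + (-28 - 7*E)) = E/(-28 - 6*E))
-14*(A(2) - 20) = -14*(-1*2/(28 + 6*2) - 20) = -14*(-1*2/(28 + 12) - 20) = -14*(-1*2/40 - 20) = -14*(-1*2*1/40 - 20) = -14*(-1/20 - 20) = -14*(-401/20) = 2807/10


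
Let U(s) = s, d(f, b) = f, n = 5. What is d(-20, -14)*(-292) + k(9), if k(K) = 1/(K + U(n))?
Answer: 81761/14 ≈ 5840.1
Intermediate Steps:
k(K) = 1/(5 + K) (k(K) = 1/(K + 5) = 1/(5 + K))
d(-20, -14)*(-292) + k(9) = -20*(-292) + 1/(5 + 9) = 5840 + 1/14 = 81761/14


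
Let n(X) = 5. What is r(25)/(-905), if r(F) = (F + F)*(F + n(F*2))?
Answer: -300/181 ≈ -1.6575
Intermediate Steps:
r(F) = 2*F*(5 + F) (r(F) = (F + F)*(F + 5) = (2*F)*(5 + F) = 2*F*(5 + F))
r(25)/(-905) = (2*25*(5 + 25))/(-905) = (2*25*30)*(-1/905) = 1500*(-1/905) = -300/181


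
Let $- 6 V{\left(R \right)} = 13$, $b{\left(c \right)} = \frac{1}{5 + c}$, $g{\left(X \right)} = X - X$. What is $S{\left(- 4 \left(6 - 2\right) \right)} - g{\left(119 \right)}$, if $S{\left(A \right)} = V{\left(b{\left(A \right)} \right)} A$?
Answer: $\frac{104}{3} \approx 34.667$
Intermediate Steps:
$g{\left(X \right)} = 0$
$V{\left(R \right)} = - \frac{13}{6}$ ($V{\left(R \right)} = \left(- \frac{1}{6}\right) 13 = - \frac{13}{6}$)
$S{\left(A \right)} = - \frac{13 A}{6}$
$S{\left(- 4 \left(6 - 2\right) \right)} - g{\left(119 \right)} = - \frac{13 \left(- 4 \left(6 - 2\right)\right)}{6} - 0 = - \frac{13 \left(\left(-4\right) 4\right)}{6} + 0 = \left(- \frac{13}{6}\right) \left(-16\right) + 0 = \frac{104}{3} + 0 = \frac{104}{3}$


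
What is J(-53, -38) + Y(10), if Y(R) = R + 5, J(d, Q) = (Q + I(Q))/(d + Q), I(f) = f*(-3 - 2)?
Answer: 1213/91 ≈ 13.330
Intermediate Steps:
I(f) = -5*f (I(f) = f*(-5) = -5*f)
J(d, Q) = -4*Q/(Q + d) (J(d, Q) = (Q - 5*Q)/(d + Q) = (-4*Q)/(Q + d) = -4*Q/(Q + d))
Y(R) = 5 + R
J(-53, -38) + Y(10) = -4*(-38)/(-38 - 53) + (5 + 10) = -4*(-38)/(-91) + 15 = -4*(-38)*(-1/91) + 15 = -152/91 + 15 = 1213/91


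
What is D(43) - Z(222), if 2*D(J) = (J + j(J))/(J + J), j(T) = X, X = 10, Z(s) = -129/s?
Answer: 5659/6364 ≈ 0.88922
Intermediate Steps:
j(T) = 10
D(J) = (10 + J)/(4*J) (D(J) = ((J + 10)/(J + J))/2 = ((10 + J)/((2*J)))/2 = ((10 + J)*(1/(2*J)))/2 = ((10 + J)/(2*J))/2 = (10 + J)/(4*J))
D(43) - Z(222) = (¼)*(10 + 43)/43 - (-129)/222 = (¼)*(1/43)*53 - (-129)/222 = 53/172 - 1*(-43/74) = 53/172 + 43/74 = 5659/6364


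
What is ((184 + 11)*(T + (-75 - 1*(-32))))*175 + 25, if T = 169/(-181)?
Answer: -271357475/181 ≈ -1.4992e+6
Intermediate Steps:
T = -169/181 (T = 169*(-1/181) = -169/181 ≈ -0.93370)
((184 + 11)*(T + (-75 - 1*(-32))))*175 + 25 = ((184 + 11)*(-169/181 + (-75 - 1*(-32))))*175 + 25 = (195*(-169/181 + (-75 + 32)))*175 + 25 = (195*(-169/181 - 43))*175 + 25 = (195*(-7952/181))*175 + 25 = -1550640/181*175 + 25 = -271362000/181 + 25 = -271357475/181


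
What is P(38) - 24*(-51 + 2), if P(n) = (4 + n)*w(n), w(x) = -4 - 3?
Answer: 882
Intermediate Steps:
w(x) = -7
P(n) = -28 - 7*n (P(n) = (4 + n)*(-7) = -28 - 7*n)
P(38) - 24*(-51 + 2) = (-28 - 7*38) - 24*(-51 + 2) = (-28 - 266) - 24*(-49) = -294 - 1*(-1176) = -294 + 1176 = 882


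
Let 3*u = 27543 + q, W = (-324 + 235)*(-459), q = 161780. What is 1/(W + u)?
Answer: 3/311876 ≈ 9.6192e-6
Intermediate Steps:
W = 40851 (W = -89*(-459) = 40851)
u = 189323/3 (u = (27543 + 161780)/3 = (1/3)*189323 = 189323/3 ≈ 63108.)
1/(W + u) = 1/(40851 + 189323/3) = 1/(311876/3) = 3/311876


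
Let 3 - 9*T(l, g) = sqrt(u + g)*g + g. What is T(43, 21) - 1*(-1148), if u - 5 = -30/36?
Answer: 1146 - 7*sqrt(906)/18 ≈ 1134.3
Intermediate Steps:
u = 25/6 (u = 5 - 30/36 = 5 - 30*1/36 = 5 - 5/6 = 25/6 ≈ 4.1667)
T(l, g) = 1/3 - g/9 - g*sqrt(25/6 + g)/9 (T(l, g) = 1/3 - (sqrt(25/6 + g)*g + g)/9 = 1/3 - (g*sqrt(25/6 + g) + g)/9 = 1/3 - (g + g*sqrt(25/6 + g))/9 = 1/3 + (-g/9 - g*sqrt(25/6 + g)/9) = 1/3 - g/9 - g*sqrt(25/6 + g)/9)
T(43, 21) - 1*(-1148) = (1/3 - 1/9*21 - 1/54*21*sqrt(150 + 36*21)) - 1*(-1148) = (1/3 - 7/3 - 1/54*21*sqrt(150 + 756)) + 1148 = (1/3 - 7/3 - 1/54*21*sqrt(906)) + 1148 = (1/3 - 7/3 - 7*sqrt(906)/18) + 1148 = (-2 - 7*sqrt(906)/18) + 1148 = 1146 - 7*sqrt(906)/18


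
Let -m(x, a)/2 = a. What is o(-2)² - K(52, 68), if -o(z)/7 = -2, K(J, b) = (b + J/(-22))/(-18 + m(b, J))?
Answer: 131877/671 ≈ 196.54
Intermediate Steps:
m(x, a) = -2*a
K(J, b) = (b - J/22)/(-18 - 2*J) (K(J, b) = (b + J/(-22))/(-18 - 2*J) = (b + J*(-1/22))/(-18 - 2*J) = (b - J/22)/(-18 - 2*J))
o(z) = 14 (o(z) = -7*(-2) = 14)
o(-2)² - K(52, 68) = 14² - (52 - 22*68)/(44*(9 + 52)) = 196 - (52 - 1496)/(44*61) = 196 - (-1444)/(44*61) = 196 - 1*(-361/671) = 196 + 361/671 = 131877/671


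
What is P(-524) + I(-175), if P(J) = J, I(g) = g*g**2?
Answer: -5359899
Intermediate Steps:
I(g) = g**3
P(-524) + I(-175) = -524 + (-175)**3 = -524 - 5359375 = -5359899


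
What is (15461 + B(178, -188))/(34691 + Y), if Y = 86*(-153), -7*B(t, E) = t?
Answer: 108049/150731 ≈ 0.71683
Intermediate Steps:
B(t, E) = -t/7
Y = -13158
(15461 + B(178, -188))/(34691 + Y) = (15461 - ⅐*178)/(34691 - 13158) = (15461 - 178/7)/21533 = (108049/7)*(1/21533) = 108049/150731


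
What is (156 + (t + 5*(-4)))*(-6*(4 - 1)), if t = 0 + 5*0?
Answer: -2448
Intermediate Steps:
t = 0 (t = 0 + 0 = 0)
(156 + (t + 5*(-4)))*(-6*(4 - 1)) = (156 + (0 + 5*(-4)))*(-6*(4 - 1)) = (156 + (0 - 20))*(-6*3) = (156 - 20)*(-18) = 136*(-18) = -2448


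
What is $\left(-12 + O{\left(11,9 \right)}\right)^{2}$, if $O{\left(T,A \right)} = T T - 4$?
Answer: $11025$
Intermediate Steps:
$O{\left(T,A \right)} = -4 + T^{2}$ ($O{\left(T,A \right)} = T^{2} - 4 = -4 + T^{2}$)
$\left(-12 + O{\left(11,9 \right)}\right)^{2} = \left(-12 - \left(4 - 11^{2}\right)\right)^{2} = \left(-12 + \left(-4 + 121\right)\right)^{2} = \left(-12 + 117\right)^{2} = 105^{2} = 11025$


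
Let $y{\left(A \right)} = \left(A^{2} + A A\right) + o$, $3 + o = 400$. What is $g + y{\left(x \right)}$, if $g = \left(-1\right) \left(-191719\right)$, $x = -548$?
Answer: $792724$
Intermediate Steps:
$o = 397$ ($o = -3 + 400 = 397$)
$g = 191719$
$y{\left(A \right)} = 397 + 2 A^{2}$ ($y{\left(A \right)} = \left(A^{2} + A A\right) + 397 = \left(A^{2} + A^{2}\right) + 397 = 2 A^{2} + 397 = 397 + 2 A^{2}$)
$g + y{\left(x \right)} = 191719 + \left(397 + 2 \left(-548\right)^{2}\right) = 191719 + \left(397 + 2 \cdot 300304\right) = 191719 + \left(397 + 600608\right) = 191719 + 601005 = 792724$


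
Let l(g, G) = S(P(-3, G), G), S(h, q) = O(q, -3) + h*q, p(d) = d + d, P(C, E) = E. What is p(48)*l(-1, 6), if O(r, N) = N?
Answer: 3168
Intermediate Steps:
p(d) = 2*d
S(h, q) = -3 + h*q
l(g, G) = -3 + G² (l(g, G) = -3 + G*G = -3 + G²)
p(48)*l(-1, 6) = (2*48)*(-3 + 6²) = 96*(-3 + 36) = 96*33 = 3168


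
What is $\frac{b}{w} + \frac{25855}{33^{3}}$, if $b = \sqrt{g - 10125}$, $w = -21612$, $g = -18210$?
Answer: $\frac{25855}{35937} - \frac{i \sqrt{28335}}{21612} \approx 0.71945 - 0.0077887 i$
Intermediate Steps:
$b = i \sqrt{28335}$ ($b = \sqrt{-18210 - 10125} = \sqrt{-28335} = i \sqrt{28335} \approx 168.33 i$)
$\frac{b}{w} + \frac{25855}{33^{3}} = \frac{i \sqrt{28335}}{-21612} + \frac{25855}{33^{3}} = i \sqrt{28335} \left(- \frac{1}{21612}\right) + \frac{25855}{35937} = - \frac{i \sqrt{28335}}{21612} + 25855 \cdot \frac{1}{35937} = - \frac{i \sqrt{28335}}{21612} + \frac{25855}{35937} = \frac{25855}{35937} - \frac{i \sqrt{28335}}{21612}$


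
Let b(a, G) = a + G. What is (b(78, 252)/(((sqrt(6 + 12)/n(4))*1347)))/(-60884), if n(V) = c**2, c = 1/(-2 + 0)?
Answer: -55*sqrt(2)/328042992 ≈ -2.3711e-7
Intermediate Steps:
c = -1/2 (c = 1/(-2) = -1/2 ≈ -0.50000)
b(a, G) = G + a
n(V) = 1/4 (n(V) = (-1/2)**2 = 1/4)
(b(78, 252)/(((sqrt(6 + 12)/n(4))*1347)))/(-60884) = ((252 + 78)/(((sqrt(6 + 12)/(1/4))*1347)))/(-60884) = (330/(((sqrt(18)*4)*1347)))*(-1/60884) = (330/((((3*sqrt(2))*4)*1347)))*(-1/60884) = (330/(((12*sqrt(2))*1347)))*(-1/60884) = (330/((16164*sqrt(2))))*(-1/60884) = (330*(sqrt(2)/32328))*(-1/60884) = (55*sqrt(2)/5388)*(-1/60884) = -55*sqrt(2)/328042992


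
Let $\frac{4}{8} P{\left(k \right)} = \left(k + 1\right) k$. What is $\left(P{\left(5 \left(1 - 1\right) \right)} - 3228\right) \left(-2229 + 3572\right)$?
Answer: $-4335204$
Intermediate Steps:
$P{\left(k \right)} = 2 k \left(1 + k\right)$ ($P{\left(k \right)} = 2 \left(k + 1\right) k = 2 \left(1 + k\right) k = 2 k \left(1 + k\right)$)
$\left(P{\left(5 \left(1 - 1\right) \right)} - 3228\right) \left(-2229 + 3572\right) = \left(2 \cdot 5 \left(1 - 1\right) \left(1 + 5 \left(1 - 1\right)\right) - 3228\right) \left(-2229 + 3572\right) = \left(2 \cdot 5 \cdot 0 \left(1 + 5 \cdot 0\right) - 3228\right) 1343 = \left(2 \cdot 0 \left(1 + 0\right) - 3228\right) 1343 = \left(2 \cdot 0 \cdot 1 - 3228\right) 1343 = \left(0 - 3228\right) 1343 = \left(-3228\right) 1343 = -4335204$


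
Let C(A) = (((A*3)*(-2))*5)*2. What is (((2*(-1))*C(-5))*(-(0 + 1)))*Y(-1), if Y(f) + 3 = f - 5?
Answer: -5400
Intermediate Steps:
C(A) = -60*A (C(A) = (((3*A)*(-2))*5)*2 = (-6*A*5)*2 = -30*A*2 = -60*A)
Y(f) = -8 + f (Y(f) = -3 + (f - 5) = -3 + (-5 + f) = -8 + f)
(((2*(-1))*C(-5))*(-(0 + 1)))*Y(-1) = (((2*(-1))*(-60*(-5)))*(-(0 + 1)))*(-8 - 1) = ((-2*300)*(-1*1))*(-9) = -600*(-1)*(-9) = 600*(-9) = -5400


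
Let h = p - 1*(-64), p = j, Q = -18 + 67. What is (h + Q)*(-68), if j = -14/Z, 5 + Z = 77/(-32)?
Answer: -1851572/237 ≈ -7812.5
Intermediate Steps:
Z = -237/32 (Z = -5 + 77/(-32) = -5 + 77*(-1/32) = -5 - 77/32 = -237/32 ≈ -7.4063)
j = 448/237 (j = -14/(-237/32) = -14*(-32/237) = 448/237 ≈ 1.8903)
Q = 49
p = 448/237 ≈ 1.8903
h = 15616/237 (h = 448/237 - 1*(-64) = 448/237 + 64 = 15616/237 ≈ 65.890)
(h + Q)*(-68) = (15616/237 + 49)*(-68) = (27229/237)*(-68) = -1851572/237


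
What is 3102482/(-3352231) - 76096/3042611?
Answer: -9694737230678/10199534915141 ≈ -0.95051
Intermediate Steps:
3102482/(-3352231) - 76096/3042611 = 3102482*(-1/3352231) - 76096*1/3042611 = -3102482/3352231 - 76096/3042611 = -9694737230678/10199534915141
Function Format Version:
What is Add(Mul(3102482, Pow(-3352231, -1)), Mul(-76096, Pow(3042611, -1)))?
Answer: Rational(-9694737230678, 10199534915141) ≈ -0.95051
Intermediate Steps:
Add(Mul(3102482, Pow(-3352231, -1)), Mul(-76096, Pow(3042611, -1))) = Add(Mul(3102482, Rational(-1, 3352231)), Mul(-76096, Rational(1, 3042611))) = Add(Rational(-3102482, 3352231), Rational(-76096, 3042611)) = Rational(-9694737230678, 10199534915141)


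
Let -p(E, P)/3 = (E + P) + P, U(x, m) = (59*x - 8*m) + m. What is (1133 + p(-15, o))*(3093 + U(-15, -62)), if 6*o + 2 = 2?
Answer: 3112276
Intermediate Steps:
o = 0 (o = -⅓ + (⅙)*2 = -⅓ + ⅓ = 0)
U(x, m) = -7*m + 59*x (U(x, m) = (-8*m + 59*x) + m = -7*m + 59*x)
p(E, P) = -6*P - 3*E (p(E, P) = -3*((E + P) + P) = -3*(E + 2*P) = -6*P - 3*E)
(1133 + p(-15, o))*(3093 + U(-15, -62)) = (1133 + (-6*0 - 3*(-15)))*(3093 + (-7*(-62) + 59*(-15))) = (1133 + (0 + 45))*(3093 + (434 - 885)) = (1133 + 45)*(3093 - 451) = 1178*2642 = 3112276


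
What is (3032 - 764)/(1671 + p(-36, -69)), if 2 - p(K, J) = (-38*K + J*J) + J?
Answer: -2268/4387 ≈ -0.51698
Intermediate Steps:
p(K, J) = 2 - J - J² + 38*K (p(K, J) = 2 - ((-38*K + J*J) + J) = 2 - ((-38*K + J²) + J) = 2 - ((J² - 38*K) + J) = 2 - (J + J² - 38*K) = 2 + (-J - J² + 38*K) = 2 - J - J² + 38*K)
(3032 - 764)/(1671 + p(-36, -69)) = (3032 - 764)/(1671 + (2 - 1*(-69) - 1*(-69)² + 38*(-36))) = 2268/(1671 + (2 + 69 - 1*4761 - 1368)) = 2268/(1671 + (2 + 69 - 4761 - 1368)) = 2268/(1671 - 6058) = 2268/(-4387) = 2268*(-1/4387) = -2268/4387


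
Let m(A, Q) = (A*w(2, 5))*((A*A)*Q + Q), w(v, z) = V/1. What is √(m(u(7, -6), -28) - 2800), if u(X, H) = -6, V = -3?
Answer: 2*I*√5362 ≈ 146.45*I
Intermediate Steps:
w(v, z) = -3 (w(v, z) = -3/1 = -3*1 = -3)
m(A, Q) = -3*A*(Q + Q*A²) (m(A, Q) = (A*(-3))*((A*A)*Q + Q) = (-3*A)*(A²*Q + Q) = (-3*A)*(Q*A² + Q) = (-3*A)*(Q + Q*A²) = -3*A*(Q + Q*A²))
√(m(u(7, -6), -28) - 2800) = √(-3*(-6)*(-28)*(1 + (-6)²) - 2800) = √(-3*(-6)*(-28)*(1 + 36) - 2800) = √(-3*(-6)*(-28)*37 - 2800) = √(-18648 - 2800) = √(-21448) = 2*I*√5362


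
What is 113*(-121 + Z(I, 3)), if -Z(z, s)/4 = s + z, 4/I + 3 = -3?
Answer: -44183/3 ≈ -14728.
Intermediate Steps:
I = -2/3 (I = 4/(-3 - 3) = 4/(-6) = 4*(-1/6) = -2/3 ≈ -0.66667)
Z(z, s) = -4*s - 4*z (Z(z, s) = -4*(s + z) = -4*s - 4*z)
113*(-121 + Z(I, 3)) = 113*(-121 + (-4*3 - 4*(-2/3))) = 113*(-121 + (-12 + 8/3)) = 113*(-121 - 28/3) = 113*(-391/3) = -44183/3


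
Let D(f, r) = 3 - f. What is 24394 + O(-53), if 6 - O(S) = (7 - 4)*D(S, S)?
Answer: 24232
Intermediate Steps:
O(S) = -3 + 3*S (O(S) = 6 - (7 - 4)*(3 - S) = 6 - 3*(3 - S) = 6 - (9 - 3*S) = 6 + (-9 + 3*S) = -3 + 3*S)
24394 + O(-53) = 24394 + (-3 + 3*(-53)) = 24394 + (-3 - 159) = 24394 - 162 = 24232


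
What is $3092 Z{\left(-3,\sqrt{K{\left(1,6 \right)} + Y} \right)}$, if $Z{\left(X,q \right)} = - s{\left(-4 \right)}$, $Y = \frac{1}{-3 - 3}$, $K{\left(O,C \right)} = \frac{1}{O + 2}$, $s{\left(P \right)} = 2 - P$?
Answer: $-18552$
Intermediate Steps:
$K{\left(O,C \right)} = \frac{1}{2 + O}$
$Y = - \frac{1}{6}$ ($Y = \frac{1}{-6} = - \frac{1}{6} \approx -0.16667$)
$Z{\left(X,q \right)} = -6$ ($Z{\left(X,q \right)} = - (2 - -4) = - (2 + 4) = \left(-1\right) 6 = -6$)
$3092 Z{\left(-3,\sqrt{K{\left(1,6 \right)} + Y} \right)} = 3092 \left(-6\right) = -18552$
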